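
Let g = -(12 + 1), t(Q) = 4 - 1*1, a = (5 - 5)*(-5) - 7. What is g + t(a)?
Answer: -10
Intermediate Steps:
a = -7 (a = 0*(-5) - 7 = 0 - 7 = -7)
t(Q) = 3 (t(Q) = 4 - 1 = 3)
g = -13 (g = -1*13 = -13)
g + t(a) = -13 + 3 = -10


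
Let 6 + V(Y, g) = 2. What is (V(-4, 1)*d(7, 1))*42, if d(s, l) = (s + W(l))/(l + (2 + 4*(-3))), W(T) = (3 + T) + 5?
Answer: 896/3 ≈ 298.67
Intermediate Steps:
V(Y, g) = -4 (V(Y, g) = -6 + 2 = -4)
W(T) = 8 + T
d(s, l) = (8 + l + s)/(-10 + l) (d(s, l) = (s + (8 + l))/(l + (2 + 4*(-3))) = (8 + l + s)/(l + (2 - 12)) = (8 + l + s)/(l - 10) = (8 + l + s)/(-10 + l))
(V(-4, 1)*d(7, 1))*42 = -4*(8 + 1 + 7)/(-10 + 1)*42 = -4*16/(-9)*42 = -(-4)*16/9*42 = -4*(-16/9)*42 = (64/9)*42 = 896/3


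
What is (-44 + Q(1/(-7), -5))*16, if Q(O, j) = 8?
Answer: -576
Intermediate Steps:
(-44 + Q(1/(-7), -5))*16 = (-44 + 8)*16 = -36*16 = -576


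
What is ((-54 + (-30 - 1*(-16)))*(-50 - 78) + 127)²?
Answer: 77986561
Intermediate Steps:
((-54 + (-30 - 1*(-16)))*(-50 - 78) + 127)² = ((-54 + (-30 + 16))*(-128) + 127)² = ((-54 - 14)*(-128) + 127)² = (-68*(-128) + 127)² = (8704 + 127)² = 8831² = 77986561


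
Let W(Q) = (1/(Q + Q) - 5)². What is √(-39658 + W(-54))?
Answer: I*√462278231/108 ≈ 199.08*I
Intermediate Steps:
W(Q) = (-5 + 1/(2*Q))² (W(Q) = (1/(2*Q) - 5)² = (-5 + 1/(2*Q))²)
√(-39658 + W(-54)) = √(-39658 + (¼)*(-1 + 10*(-54))²/(-54)²) = √(-39658 + (¼)*(1/2916)*(-1 - 540)²) = √(-39658 + (¼)*(1/2916)*(-541)²) = √(-39658 + (¼)*(1/2916)*292681) = √(-39658 + 292681/11664) = √(-462278231/11664) = I*√462278231/108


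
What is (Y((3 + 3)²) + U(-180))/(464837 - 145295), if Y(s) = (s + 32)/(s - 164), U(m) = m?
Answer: -5777/10225344 ≈ -0.00056497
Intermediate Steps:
Y(s) = (32 + s)/(-164 + s)
(Y((3 + 3)²) + U(-180))/(464837 - 145295) = ((32 + (3 + 3)²)/(-164 + (3 + 3)²) - 180)/(464837 - 145295) = ((32 + 6²)/(-164 + 6²) - 180)/319542 = ((32 + 36)/(-164 + 36) - 180)*(1/319542) = (68/(-128) - 180)*(1/319542) = (-1/128*68 - 180)*(1/319542) = (-17/32 - 180)*(1/319542) = -5777/32*1/319542 = -5777/10225344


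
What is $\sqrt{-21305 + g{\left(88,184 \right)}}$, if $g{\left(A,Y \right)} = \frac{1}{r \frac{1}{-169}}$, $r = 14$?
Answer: $\frac{i \sqrt{4178146}}{14} \approx 146.0 i$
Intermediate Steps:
$g{\left(A,Y \right)} = - \frac{169}{14}$ ($g{\left(A,Y \right)} = \frac{1}{14 \frac{1}{-169}} = \frac{1}{14 \left(- \frac{1}{169}\right)} = \frac{1}{- \frac{14}{169}} = - \frac{169}{14}$)
$\sqrt{-21305 + g{\left(88,184 \right)}} = \sqrt{-21305 - \frac{169}{14}} = \sqrt{- \frac{298439}{14}} = \frac{i \sqrt{4178146}}{14}$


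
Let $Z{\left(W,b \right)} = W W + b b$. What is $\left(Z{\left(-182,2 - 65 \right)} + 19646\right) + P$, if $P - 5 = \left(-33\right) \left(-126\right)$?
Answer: $60902$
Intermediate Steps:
$P = 4163$ ($P = 5 - -4158 = 5 + 4158 = 4163$)
$Z{\left(W,b \right)} = W^{2} + b^{2}$
$\left(Z{\left(-182,2 - 65 \right)} + 19646\right) + P = \left(\left(\left(-182\right)^{2} + \left(2 - 65\right)^{2}\right) + 19646\right) + 4163 = \left(\left(33124 + \left(2 - 65\right)^{2}\right) + 19646\right) + 4163 = \left(\left(33124 + \left(-63\right)^{2}\right) + 19646\right) + 4163 = \left(\left(33124 + 3969\right) + 19646\right) + 4163 = \left(37093 + 19646\right) + 4163 = 56739 + 4163 = 60902$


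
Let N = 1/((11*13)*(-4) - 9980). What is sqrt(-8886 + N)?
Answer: I*sqrt(247352262574)/5276 ≈ 94.266*I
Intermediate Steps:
N = -1/10552 (N = 1/(143*(-4) - 9980) = 1/(-572 - 9980) = 1/(-10552) = -1/10552 ≈ -9.4769e-5)
sqrt(-8886 + N) = sqrt(-8886 - 1/10552) = sqrt(-93765073/10552) = I*sqrt(247352262574)/5276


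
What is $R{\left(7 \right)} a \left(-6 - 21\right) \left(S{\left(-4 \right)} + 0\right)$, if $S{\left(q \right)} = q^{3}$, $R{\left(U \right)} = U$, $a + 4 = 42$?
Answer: $459648$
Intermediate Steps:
$a = 38$ ($a = -4 + 42 = 38$)
$R{\left(7 \right)} a \left(-6 - 21\right) \left(S{\left(-4 \right)} + 0\right) = 7 \cdot 38 \left(-6 - 21\right) \left(\left(-4\right)^{3} + 0\right) = 266 \left(- 27 \left(-64 + 0\right)\right) = 266 \left(\left(-27\right) \left(-64\right)\right) = 266 \cdot 1728 = 459648$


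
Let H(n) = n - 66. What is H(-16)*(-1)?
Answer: 82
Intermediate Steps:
H(n) = -66 + n
H(-16)*(-1) = (-66 - 16)*(-1) = -82*(-1) = 82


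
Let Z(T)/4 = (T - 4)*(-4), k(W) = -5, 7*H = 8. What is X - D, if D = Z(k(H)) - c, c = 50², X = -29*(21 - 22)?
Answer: 2385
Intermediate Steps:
H = 8/7 (H = (⅐)*8 = 8/7 ≈ 1.1429)
X = 29 (X = -29*(-1) = 29)
Z(T) = 64 - 16*T (Z(T) = 4*((T - 4)*(-4)) = 4*((-4 + T)*(-4)) = 4*(16 - 4*T) = 64 - 16*T)
c = 2500
D = -2356 (D = (64 - 16*(-5)) - 1*2500 = (64 + 80) - 2500 = 144 - 2500 = -2356)
X - D = 29 - 1*(-2356) = 29 + 2356 = 2385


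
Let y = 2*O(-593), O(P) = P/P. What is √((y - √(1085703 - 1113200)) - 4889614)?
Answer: √(-4889612 - I*√27497) ≈ 0.04 - 2211.2*I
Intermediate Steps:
O(P) = 1
y = 2 (y = 2*1 = 2)
√((y - √(1085703 - 1113200)) - 4889614) = √((2 - √(1085703 - 1113200)) - 4889614) = √((2 - √(-27497)) - 4889614) = √((2 - I*√27497) - 4889614) = √(-4889612 - I*√27497)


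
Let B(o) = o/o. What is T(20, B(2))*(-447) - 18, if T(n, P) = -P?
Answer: 429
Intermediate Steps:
B(o) = 1
T(20, B(2))*(-447) - 18 = -1*1*(-447) - 18 = -1*(-447) - 18 = 447 - 18 = 429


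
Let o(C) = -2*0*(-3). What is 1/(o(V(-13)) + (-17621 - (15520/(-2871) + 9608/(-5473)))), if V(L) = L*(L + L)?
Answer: -15712983/276765947915 ≈ -5.6774e-5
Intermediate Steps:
V(L) = 2*L² (V(L) = L*(2*L) = 2*L²)
o(C) = 0 (o(C) = 0*(-3) = 0)
1/(o(V(-13)) + (-17621 - (15520/(-2871) + 9608/(-5473)))) = 1/(0 + (-17621 - (15520/(-2871) + 9608/(-5473)))) = 1/(0 + (-17621 - (15520*(-1/2871) + 9608*(-1/5473)))) = 1/(0 + (-17621 - (-15520/2871 - 9608/5473))) = 1/(0 + (-17621 - 1*(-112525528/15712983))) = 1/(0 + (-17621 + 112525528/15712983)) = 1/(0 - 276765947915/15712983) = 1/(-276765947915/15712983) = -15712983/276765947915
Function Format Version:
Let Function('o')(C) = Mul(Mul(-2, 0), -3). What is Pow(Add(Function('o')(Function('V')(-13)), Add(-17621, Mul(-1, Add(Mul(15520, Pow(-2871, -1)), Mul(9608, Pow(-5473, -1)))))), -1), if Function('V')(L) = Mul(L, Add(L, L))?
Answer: Rational(-15712983, 276765947915) ≈ -5.6774e-5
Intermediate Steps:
Function('V')(L) = Mul(2, Pow(L, 2)) (Function('V')(L) = Mul(L, Mul(2, L)) = Mul(2, Pow(L, 2)))
Function('o')(C) = 0 (Function('o')(C) = Mul(0, -3) = 0)
Pow(Add(Function('o')(Function('V')(-13)), Add(-17621, Mul(-1, Add(Mul(15520, Pow(-2871, -1)), Mul(9608, Pow(-5473, -1)))))), -1) = Pow(Add(0, Add(-17621, Mul(-1, Add(Mul(15520, Pow(-2871, -1)), Mul(9608, Pow(-5473, -1)))))), -1) = Pow(Add(0, Add(-17621, Mul(-1, Add(Mul(15520, Rational(-1, 2871)), Mul(9608, Rational(-1, 5473)))))), -1) = Pow(Add(0, Add(-17621, Mul(-1, Add(Rational(-15520, 2871), Rational(-9608, 5473))))), -1) = Pow(Add(0, Add(-17621, Mul(-1, Rational(-112525528, 15712983)))), -1) = Pow(Add(0, Add(-17621, Rational(112525528, 15712983))), -1) = Pow(Add(0, Rational(-276765947915, 15712983)), -1) = Pow(Rational(-276765947915, 15712983), -1) = Rational(-15712983, 276765947915)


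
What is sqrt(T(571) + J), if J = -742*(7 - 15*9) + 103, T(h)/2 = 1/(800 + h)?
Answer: sqrt(178714389381)/1371 ≈ 308.35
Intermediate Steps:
T(h) = 2/(800 + h)
J = 95079 (J = -742*(7 - 135) + 103 = -742*(-128) + 103 = 94976 + 103 = 95079)
sqrt(T(571) + J) = sqrt(2/(800 + 571) + 95079) = sqrt(2/1371 + 95079) = sqrt(130353311/1371) = sqrt(178714389381)/1371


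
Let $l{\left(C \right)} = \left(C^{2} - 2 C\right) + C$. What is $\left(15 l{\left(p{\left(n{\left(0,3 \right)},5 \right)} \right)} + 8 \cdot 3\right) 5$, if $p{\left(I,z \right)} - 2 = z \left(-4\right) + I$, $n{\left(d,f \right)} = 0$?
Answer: $25770$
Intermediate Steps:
$p{\left(I,z \right)} = 2 + I - 4 z$ ($p{\left(I,z \right)} = 2 + \left(z \left(-4\right) + I\right) = 2 + \left(- 4 z + I\right) = 2 + \left(I - 4 z\right) = 2 + I - 4 z$)
$l{\left(C \right)} = C^{2} - C$
$\left(15 l{\left(p{\left(n{\left(0,3 \right)},5 \right)} \right)} + 8 \cdot 3\right) 5 = \left(15 \left(2 + 0 - 20\right) \left(-1 + \left(2 + 0 - 20\right)\right) + 8 \cdot 3\right) 5 = \left(15 \left(2 + 0 - 20\right) \left(-1 + \left(2 + 0 - 20\right)\right) + 24\right) 5 = \left(15 \left(- 18 \left(-1 - 18\right)\right) + 24\right) 5 = \left(15 \left(\left(-18\right) \left(-19\right)\right) + 24\right) 5 = \left(15 \cdot 342 + 24\right) 5 = \left(5130 + 24\right) 5 = 5154 \cdot 5 = 25770$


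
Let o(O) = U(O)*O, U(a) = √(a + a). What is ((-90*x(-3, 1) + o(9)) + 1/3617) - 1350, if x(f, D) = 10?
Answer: -8138249/3617 + 27*√2 ≈ -2211.8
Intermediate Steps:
U(a) = √2*√a (U(a) = √(2*a) = √2*√a)
o(O) = √2*O^(3/2) (o(O) = (√2*√O)*O = √2*O^(3/2))
((-90*x(-3, 1) + o(9)) + 1/3617) - 1350 = ((-90*10 + √2*9^(3/2)) + 1/3617) - 1350 = ((-900 + √2*27) + 1/3617) - 1350 = ((-900 + 27*√2) + 1/3617) - 1350 = (-3255299/3617 + 27*√2) - 1350 = -8138249/3617 + 27*√2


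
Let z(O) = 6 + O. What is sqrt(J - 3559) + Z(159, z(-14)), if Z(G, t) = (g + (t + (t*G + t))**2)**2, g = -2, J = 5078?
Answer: 2752088559364 + 7*sqrt(31) ≈ 2.7521e+12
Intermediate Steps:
Z(G, t) = (-2 + (2*t + G*t)**2)**2 (Z(G, t) = (-2 + (t + (t*G + t))**2)**2 = (-2 + (t + (G*t + t))**2)**2 = (-2 + (t + (t + G*t))**2)**2 = (-2 + (2*t + G*t)**2)**2)
sqrt(J - 3559) + Z(159, z(-14)) = sqrt(5078 - 3559) + (-2 + (6 - 14)**2*(2 + 159)**2)**2 = sqrt(1519) + (-2 + (-8)**2*161**2)**2 = 7*sqrt(31) + (-2 + 64*25921)**2 = 7*sqrt(31) + (-2 + 1658944)**2 = 7*sqrt(31) + 1658942**2 = 7*sqrt(31) + 2752088559364 = 2752088559364 + 7*sqrt(31)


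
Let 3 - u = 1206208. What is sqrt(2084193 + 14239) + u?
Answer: -1206205 + 16*sqrt(8197) ≈ -1.2048e+6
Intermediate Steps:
u = -1206205 (u = 3 - 1*1206208 = 3 - 1206208 = -1206205)
sqrt(2084193 + 14239) + u = sqrt(2084193 + 14239) - 1206205 = sqrt(2098432) - 1206205 = 16*sqrt(8197) - 1206205 = -1206205 + 16*sqrt(8197)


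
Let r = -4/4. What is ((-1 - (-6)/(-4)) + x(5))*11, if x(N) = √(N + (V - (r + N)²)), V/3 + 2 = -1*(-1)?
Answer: -55/2 + 11*I*√14 ≈ -27.5 + 41.158*I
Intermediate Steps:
V = -3 (V = -6 + 3*(-1*(-1)) = -6 + 3*1 = -6 + 3 = -3)
r = -1 (r = -4*¼ = -1)
x(N) = √(-3 + N - (-1 + N)²) (x(N) = √(N + (-3 - (-1 + N)²)) = √(-3 + N - (-1 + N)²))
((-1 - (-6)/(-4)) + x(5))*11 = ((-1 - (-6)/(-4)) + √(-3 + 5 - (-1 + 5)²))*11 = ((-1 - (-6)*(-1)/4) + √(-3 + 5 - 1*4²))*11 = ((-1 - 1*3/2) + √(-3 + 5 - 1*16))*11 = ((-1 - 3/2) + √(-3 + 5 - 16))*11 = (-5/2 + √(-14))*11 = (-5/2 + I*√14)*11 = -55/2 + 11*I*√14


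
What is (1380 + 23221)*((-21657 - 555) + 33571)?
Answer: 279442759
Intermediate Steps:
(1380 + 23221)*((-21657 - 555) + 33571) = 24601*(-22212 + 33571) = 24601*11359 = 279442759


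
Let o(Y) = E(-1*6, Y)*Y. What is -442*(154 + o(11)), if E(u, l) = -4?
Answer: -48620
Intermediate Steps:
o(Y) = -4*Y
-442*(154 + o(11)) = -442*(154 - 4*11) = -442*(154 - 44) = -442*110 = -48620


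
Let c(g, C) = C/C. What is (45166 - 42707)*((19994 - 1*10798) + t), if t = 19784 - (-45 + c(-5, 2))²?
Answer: 66501196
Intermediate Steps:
c(g, C) = 1
t = 17848 (t = 19784 - (-45 + 1)² = 19784 - 1*(-44)² = 19784 - 1*1936 = 19784 - 1936 = 17848)
(45166 - 42707)*((19994 - 1*10798) + t) = (45166 - 42707)*((19994 - 1*10798) + 17848) = 2459*((19994 - 10798) + 17848) = 2459*(9196 + 17848) = 2459*27044 = 66501196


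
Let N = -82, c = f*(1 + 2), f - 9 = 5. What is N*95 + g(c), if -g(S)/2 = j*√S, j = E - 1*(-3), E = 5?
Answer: -7790 - 16*√42 ≈ -7893.7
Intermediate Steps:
f = 14 (f = 9 + 5 = 14)
j = 8 (j = 5 - 1*(-3) = 5 + 3 = 8)
c = 42 (c = 14*(1 + 2) = 14*3 = 42)
g(S) = -16*√S
N*95 + g(c) = -82*95 - 16*√42 = -7790 - 16*√42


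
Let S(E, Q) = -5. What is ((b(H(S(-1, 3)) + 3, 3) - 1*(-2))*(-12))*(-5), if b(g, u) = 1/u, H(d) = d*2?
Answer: 140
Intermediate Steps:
H(d) = 2*d
((b(H(S(-1, 3)) + 3, 3) - 1*(-2))*(-12))*(-5) = ((1/3 - 1*(-2))*(-12))*(-5) = ((⅓ + 2)*(-12))*(-5) = ((7/3)*(-12))*(-5) = -28*(-5) = 140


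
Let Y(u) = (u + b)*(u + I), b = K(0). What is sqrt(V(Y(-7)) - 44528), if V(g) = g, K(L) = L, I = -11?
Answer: 149*I*sqrt(2) ≈ 210.72*I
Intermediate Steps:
b = 0
Y(u) = u*(-11 + u) (Y(u) = (u + 0)*(u - 11) = u*(-11 + u))
sqrt(V(Y(-7)) - 44528) = sqrt(-7*(-11 - 7) - 44528) = sqrt(-7*(-18) - 44528) = sqrt(126 - 44528) = sqrt(-44402) = 149*I*sqrt(2)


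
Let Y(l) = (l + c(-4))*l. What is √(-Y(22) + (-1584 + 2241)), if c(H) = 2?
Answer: √129 ≈ 11.358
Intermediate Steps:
Y(l) = l*(2 + l) (Y(l) = (l + 2)*l = (2 + l)*l = l*(2 + l))
√(-Y(22) + (-1584 + 2241)) = √(-22*(2 + 22) + (-1584 + 2241)) = √(-22*24 + 657) = √(-1*528 + 657) = √(-528 + 657) = √129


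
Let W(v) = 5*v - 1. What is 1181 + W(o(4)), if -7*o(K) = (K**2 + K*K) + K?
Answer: 8080/7 ≈ 1154.3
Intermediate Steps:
o(K) = -2*K**2/7 - K/7 (o(K) = -((K**2 + K*K) + K)/7 = -((K**2 + K**2) + K)/7 = -(2*K**2 + K)/7 = -(K + 2*K**2)/7 = -2*K**2/7 - K/7)
W(v) = -1 + 5*v
1181 + W(o(4)) = 1181 + (-1 + 5*(-1/7*4*(1 + 2*4))) = 1181 + (-1 + 5*(-1/7*4*(1 + 8))) = 1181 + (-1 + 5*(-1/7*4*9)) = 1181 + (-1 + 5*(-36/7)) = 1181 + (-1 - 180/7) = 1181 - 187/7 = 8080/7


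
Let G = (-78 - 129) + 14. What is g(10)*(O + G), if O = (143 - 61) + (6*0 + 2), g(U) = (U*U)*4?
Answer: -43600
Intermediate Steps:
g(U) = 4*U² (g(U) = U²*4 = 4*U²)
G = -193 (G = -207 + 14 = -193)
O = 84 (O = 82 + (0 + 2) = 82 + 2 = 84)
g(10)*(O + G) = (4*10²)*(84 - 193) = (4*100)*(-109) = 400*(-109) = -43600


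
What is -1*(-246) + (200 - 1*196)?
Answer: 250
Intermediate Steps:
-1*(-246) + (200 - 1*196) = 246 + (200 - 196) = 246 + 4 = 250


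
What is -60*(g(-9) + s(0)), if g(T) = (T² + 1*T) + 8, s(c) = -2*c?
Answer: -4800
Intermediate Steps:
g(T) = 8 + T + T² (g(T) = (T² + T) + 8 = (T + T²) + 8 = 8 + T + T²)
-60*(g(-9) + s(0)) = -60*((8 - 9 + (-9)²) - 2*0) = -60*((8 - 9 + 81) + 0) = -60*(80 + 0) = -60*80 = -4800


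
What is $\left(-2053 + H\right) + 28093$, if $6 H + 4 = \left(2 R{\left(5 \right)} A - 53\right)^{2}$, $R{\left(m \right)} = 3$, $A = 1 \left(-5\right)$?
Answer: $\frac{54375}{2} \approx 27188.0$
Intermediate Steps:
$A = -5$
$H = \frac{2295}{2}$ ($H = - \frac{2}{3} + \frac{\left(2 \cdot 3 \left(-5\right) - 53\right)^{2}}{6} = - \frac{2}{3} + \frac{\left(6 \left(-5\right) - 53\right)^{2}}{6} = - \frac{2}{3} + \frac{\left(-30 - 53\right)^{2}}{6} = - \frac{2}{3} + \frac{\left(-83\right)^{2}}{6} = - \frac{2}{3} + \frac{1}{6} \cdot 6889 = - \frac{2}{3} + \frac{6889}{6} = \frac{2295}{2} \approx 1147.5$)
$\left(-2053 + H\right) + 28093 = \left(-2053 + \frac{2295}{2}\right) + 28093 = - \frac{1811}{2} + 28093 = \frac{54375}{2}$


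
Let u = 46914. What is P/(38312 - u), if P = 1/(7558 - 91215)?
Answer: 1/719617514 ≈ 1.3896e-9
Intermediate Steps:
P = -1/83657 (P = 1/(-83657) = -1/83657 ≈ -1.1954e-5)
P/(38312 - u) = -1/(83657*(38312 - 1*46914)) = -1/(83657*(38312 - 46914)) = -1/83657/(-8602) = -1/83657*(-1/8602) = 1/719617514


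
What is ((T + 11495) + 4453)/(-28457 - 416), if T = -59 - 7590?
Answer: -8299/28873 ≈ -0.28743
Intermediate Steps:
T = -7649
((T + 11495) + 4453)/(-28457 - 416) = ((-7649 + 11495) + 4453)/(-28457 - 416) = (3846 + 4453)/(-28873) = 8299*(-1/28873) = -8299/28873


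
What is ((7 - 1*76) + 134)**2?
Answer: 4225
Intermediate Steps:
((7 - 1*76) + 134)**2 = ((7 - 76) + 134)**2 = (-69 + 134)**2 = 65**2 = 4225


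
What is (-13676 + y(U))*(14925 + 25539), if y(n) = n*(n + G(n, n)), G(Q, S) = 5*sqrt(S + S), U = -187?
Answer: 861599952 - 37833840*I*sqrt(374) ≈ 8.616e+8 - 7.3167e+8*I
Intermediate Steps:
G(Q, S) = 5*sqrt(2)*sqrt(S) (G(Q, S) = 5*sqrt(2*S) = 5*(sqrt(2)*sqrt(S)) = 5*sqrt(2)*sqrt(S))
y(n) = n*(n + 5*sqrt(2)*sqrt(n))
(-13676 + y(U))*(14925 + 25539) = (-13676 - 187*(-187 + 5*sqrt(2)*sqrt(-187)))*(14925 + 25539) = (-13676 - 187*(-187 + 5*sqrt(2)*(I*sqrt(187))))*40464 = (-13676 - 187*(-187 + 5*I*sqrt(374)))*40464 = (-13676 + (34969 - 935*I*sqrt(374)))*40464 = (21293 - 935*I*sqrt(374))*40464 = 861599952 - 37833840*I*sqrt(374)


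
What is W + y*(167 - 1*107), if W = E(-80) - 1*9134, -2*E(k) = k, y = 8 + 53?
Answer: -5434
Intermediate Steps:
y = 61
E(k) = -k/2
W = -9094 (W = -½*(-80) - 1*9134 = 40 - 9134 = -9094)
W + y*(167 - 1*107) = -9094 + 61*(167 - 1*107) = -9094 + 61*(167 - 107) = -9094 + 61*60 = -9094 + 3660 = -5434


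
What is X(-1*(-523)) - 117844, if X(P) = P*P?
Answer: 155685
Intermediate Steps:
X(P) = P²
X(-1*(-523)) - 117844 = (-1*(-523))² - 117844 = 523² - 117844 = 273529 - 117844 = 155685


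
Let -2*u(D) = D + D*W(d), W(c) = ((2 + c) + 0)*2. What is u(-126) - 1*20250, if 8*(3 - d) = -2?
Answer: -39051/2 ≈ -19526.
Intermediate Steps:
d = 13/4 (d = 3 - ⅛*(-2) = 3 + ¼ = 13/4 ≈ 3.2500)
W(c) = 4 + 2*c (W(c) = (2 + c)*2 = 4 + 2*c)
u(D) = -23*D/4 (u(D) = -(D + D*(4 + 2*(13/4)))/2 = -(D + D*(4 + 13/2))/2 = -(D + D*(21/2))/2 = -(D + 21*D/2)/2 = -23*D/4)
u(-126) - 1*20250 = -23/4*(-126) - 1*20250 = 1449/2 - 20250 = -39051/2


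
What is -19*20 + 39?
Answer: -341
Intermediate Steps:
-19*20 + 39 = -380 + 39 = -341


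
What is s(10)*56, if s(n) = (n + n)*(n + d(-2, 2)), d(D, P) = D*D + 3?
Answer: 19040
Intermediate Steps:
d(D, P) = 3 + D² (d(D, P) = D² + 3 = 3 + D²)
s(n) = 2*n*(7 + n) (s(n) = (n + n)*(n + (3 + (-2)²)) = (2*n)*(n + (3 + 4)) = (2*n)*(n + 7) = (2*n)*(7 + n) = 2*n*(7 + n))
s(10)*56 = (2*10*(7 + 10))*56 = (2*10*17)*56 = 340*56 = 19040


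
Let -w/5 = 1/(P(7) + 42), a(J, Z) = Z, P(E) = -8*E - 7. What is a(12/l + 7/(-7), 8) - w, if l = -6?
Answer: 163/21 ≈ 7.7619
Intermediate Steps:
P(E) = -7 - 8*E
w = 5/21 (w = -5/((-7 - 8*7) + 42) = -5/((-7 - 56) + 42) = -5/(-63 + 42) = -5/(-21) = -5*(-1/21) = 5/21 ≈ 0.23810)
a(12/l + 7/(-7), 8) - w = 8 - 1*5/21 = 8 - 5/21 = 163/21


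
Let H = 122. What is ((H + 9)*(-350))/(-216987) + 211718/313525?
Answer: 60315174916/68030849175 ≈ 0.88659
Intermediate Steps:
((H + 9)*(-350))/(-216987) + 211718/313525 = ((122 + 9)*(-350))/(-216987) + 211718/313525 = (131*(-350))*(-1/216987) + 211718*(1/313525) = -45850*(-1/216987) + 211718/313525 = 45850/216987 + 211718/313525 = 60315174916/68030849175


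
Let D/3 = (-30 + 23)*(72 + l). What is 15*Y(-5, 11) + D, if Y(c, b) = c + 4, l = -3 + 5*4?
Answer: -1884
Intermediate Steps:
l = 17 (l = -3 + 20 = 17)
Y(c, b) = 4 + c
D = -1869 (D = 3*((-30 + 23)*(72 + 17)) = 3*(-7*89) = 3*(-623) = -1869)
15*Y(-5, 11) + D = 15*(4 - 5) - 1869 = 15*(-1) - 1869 = -15 - 1869 = -1884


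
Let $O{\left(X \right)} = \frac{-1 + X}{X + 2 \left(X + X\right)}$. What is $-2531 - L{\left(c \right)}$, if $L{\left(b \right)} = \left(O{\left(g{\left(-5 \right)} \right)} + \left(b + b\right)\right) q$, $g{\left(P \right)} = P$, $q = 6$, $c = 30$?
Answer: $- \frac{72311}{25} \approx -2892.4$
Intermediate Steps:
$O{\left(X \right)} = \frac{-1 + X}{5 X}$ ($O{\left(X \right)} = \frac{-1 + X}{X + 2 \cdot 2 X} = \frac{-1 + X}{X + 4 X} = \frac{-1 + X}{5 X}$)
$L{\left(b \right)} = \frac{36}{25} + 12 b$ ($L{\left(b \right)} = \left(\frac{-1 - 5}{5 \left(-5\right)} + \left(b + b\right)\right) 6 = \left(\frac{1}{5} \left(- \frac{1}{5}\right) \left(-6\right) + 2 b\right) 6 = \left(\frac{6}{25} + 2 b\right) 6 = \frac{36}{25} + 12 b$)
$-2531 - L{\left(c \right)} = -2531 - \left(\frac{36}{25} + 12 \cdot 30\right) = -2531 - \left(\frac{36}{25} + 360\right) = -2531 - \frac{9036}{25} = - \frac{72311}{25}$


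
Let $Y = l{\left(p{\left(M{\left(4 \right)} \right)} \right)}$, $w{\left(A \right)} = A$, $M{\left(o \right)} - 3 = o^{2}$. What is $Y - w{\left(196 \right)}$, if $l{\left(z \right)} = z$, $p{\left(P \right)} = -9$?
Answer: $-205$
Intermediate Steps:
$M{\left(o \right)} = 3 + o^{2}$
$Y = -9$
$Y - w{\left(196 \right)} = -9 - 196 = -205$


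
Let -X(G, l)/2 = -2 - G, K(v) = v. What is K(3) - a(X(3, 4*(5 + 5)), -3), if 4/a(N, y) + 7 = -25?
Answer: 25/8 ≈ 3.1250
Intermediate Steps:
X(G, l) = 4 + 2*G (X(G, l) = -2*(-2 - G) = 4 + 2*G)
a(N, y) = -⅛ (a(N, y) = 4/(-7 - 25) = 4/(-32) = 4*(-1/32) = -⅛)
K(3) - a(X(3, 4*(5 + 5)), -3) = 3 - 1*(-⅛) = 3 + ⅛ = 25/8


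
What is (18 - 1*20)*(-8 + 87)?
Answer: -158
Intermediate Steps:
(18 - 1*20)*(-8 + 87) = (18 - 20)*79 = -2*79 = -158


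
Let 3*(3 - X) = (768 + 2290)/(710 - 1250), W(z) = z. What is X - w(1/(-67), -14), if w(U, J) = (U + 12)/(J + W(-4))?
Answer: 150694/27135 ≈ 5.5535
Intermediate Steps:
X = 3959/810 (X = 3 - (768 + 2290)/(3*(710 - 1250)) = 3 - 3058/(3*(-540)) = 3 - 3058*(-1)/(3*540) = 3 - ⅓*(-1529/270) = 3 + 1529/810 = 3959/810 ≈ 4.8877)
w(U, J) = (12 + U)/(-4 + J) (w(U, J) = (U + 12)/(J - 4) = (12 + U)/(-4 + J))
X - w(1/(-67), -14) = 3959/810 - (12 + 1/(-67))/(-4 - 14) = 3959/810 - (12 + 1*(-1/67))/(-18) = 3959/810 - (-1)*(12 - 1/67)/18 = 3959/810 - (-1)*803/(18*67) = 3959/810 - 1*(-803/1206) = 3959/810 + 803/1206 = 150694/27135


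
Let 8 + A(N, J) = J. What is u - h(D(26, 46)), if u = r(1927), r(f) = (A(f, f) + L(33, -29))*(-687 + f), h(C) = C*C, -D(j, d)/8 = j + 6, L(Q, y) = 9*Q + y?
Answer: 2646344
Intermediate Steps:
L(Q, y) = y + 9*Q
A(N, J) = -8 + J
D(j, d) = -48 - 8*j (D(j, d) = -8*(j + 6) = -8*(6 + j) = -48 - 8*j)
h(C) = C²
r(f) = (-687 + f)*(260 + f) (r(f) = ((-8 + f) + (-29 + 9*33))*(-687 + f) = ((-8 + f) + (-29 + 297))*(-687 + f) = ((-8 + f) + 268)*(-687 + f) = (260 + f)*(-687 + f) = (-687 + f)*(260 + f))
u = 2711880 (u = -178620 + 1927² - 427*1927 = -178620 + 3713329 - 822829 = 2711880)
u - h(D(26, 46)) = 2711880 - (-48 - 8*26)² = 2711880 - (-48 - 208)² = 2711880 - 1*(-256)² = 2711880 - 1*65536 = 2711880 - 65536 = 2646344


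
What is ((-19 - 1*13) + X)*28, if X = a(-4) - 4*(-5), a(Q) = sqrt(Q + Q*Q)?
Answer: -336 + 56*sqrt(3) ≈ -239.01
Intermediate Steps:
a(Q) = sqrt(Q + Q**2)
X = 20 + 2*sqrt(3) (X = sqrt(-4*(1 - 4)) - 4*(-5) = sqrt(-4*(-3)) + 20 = sqrt(12) + 20 = 2*sqrt(3) + 20 = 20 + 2*sqrt(3) ≈ 23.464)
((-19 - 1*13) + X)*28 = ((-19 - 1*13) + (20 + 2*sqrt(3)))*28 = ((-19 - 13) + (20 + 2*sqrt(3)))*28 = (-32 + (20 + 2*sqrt(3)))*28 = (-12 + 2*sqrt(3))*28 = -336 + 56*sqrt(3)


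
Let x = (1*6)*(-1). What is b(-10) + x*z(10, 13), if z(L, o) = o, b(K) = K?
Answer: -88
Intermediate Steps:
x = -6 (x = 6*(-1) = -6)
b(-10) + x*z(10, 13) = -10 - 6*13 = -10 - 78 = -88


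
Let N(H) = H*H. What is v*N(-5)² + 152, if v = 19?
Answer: 12027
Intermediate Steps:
N(H) = H²
v*N(-5)² + 152 = 19*((-5)²)² + 152 = 19*25² + 152 = 19*625 + 152 = 11875 + 152 = 12027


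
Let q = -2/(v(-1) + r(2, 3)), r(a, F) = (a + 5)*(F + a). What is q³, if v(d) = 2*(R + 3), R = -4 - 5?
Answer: -8/12167 ≈ -0.00065752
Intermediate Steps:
R = -9
v(d) = -12 (v(d) = 2*(-9 + 3) = 2*(-6) = -12)
r(a, F) = (5 + a)*(F + a)
q = -2/23 (q = -2/(-12 + (2² + 5*3 + 5*2 + 3*2)) = -2/(-12 + (4 + 15 + 10 + 6)) = -2/(-12 + 35) = -2/23 ≈ -0.086957)
q³ = (-2/23)³ = -8/12167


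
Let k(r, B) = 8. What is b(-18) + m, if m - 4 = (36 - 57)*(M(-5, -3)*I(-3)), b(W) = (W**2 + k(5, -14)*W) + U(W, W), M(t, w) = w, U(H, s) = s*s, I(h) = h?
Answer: 319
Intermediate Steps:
U(H, s) = s**2
b(W) = 2*W**2 + 8*W (b(W) = (W**2 + 8*W) + W**2 = 2*W**2 + 8*W)
m = -185 (m = 4 + (36 - 57)*(-3*(-3)) = 4 - 21*9 = 4 - 189 = -185)
b(-18) + m = 2*(-18)*(4 - 18) - 185 = 2*(-18)*(-14) - 185 = 504 - 185 = 319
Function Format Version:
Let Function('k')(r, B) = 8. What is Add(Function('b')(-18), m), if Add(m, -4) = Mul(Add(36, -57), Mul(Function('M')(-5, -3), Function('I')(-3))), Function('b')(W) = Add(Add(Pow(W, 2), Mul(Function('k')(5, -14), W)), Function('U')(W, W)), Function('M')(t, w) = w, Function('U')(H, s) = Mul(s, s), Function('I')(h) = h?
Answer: 319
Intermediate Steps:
Function('U')(H, s) = Pow(s, 2)
Function('b')(W) = Add(Mul(2, Pow(W, 2)), Mul(8, W)) (Function('b')(W) = Add(Add(Pow(W, 2), Mul(8, W)), Pow(W, 2)) = Add(Mul(2, Pow(W, 2)), Mul(8, W)))
m = -185 (m = Add(4, Mul(Add(36, -57), Mul(-3, -3))) = Add(4, Mul(-21, 9)) = Add(4, -189) = -185)
Add(Function('b')(-18), m) = Add(Mul(2, -18, Add(4, -18)), -185) = Add(Mul(2, -18, -14), -185) = Add(504, -185) = 319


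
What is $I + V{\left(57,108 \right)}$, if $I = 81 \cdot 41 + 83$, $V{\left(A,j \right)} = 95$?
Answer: $3499$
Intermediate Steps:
$I = 3404$ ($I = 3321 + 83 = 3404$)
$I + V{\left(57,108 \right)} = 3404 + 95 = 3499$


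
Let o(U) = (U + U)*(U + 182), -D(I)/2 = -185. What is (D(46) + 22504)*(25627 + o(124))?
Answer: 2322054110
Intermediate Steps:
D(I) = 370 (D(I) = -2*(-185) = 370)
o(U) = 2*U*(182 + U) (o(U) = (2*U)*(182 + U) = 2*U*(182 + U))
(D(46) + 22504)*(25627 + o(124)) = (370 + 22504)*(25627 + 2*124*(182 + 124)) = 22874*(25627 + 2*124*306) = 22874*(25627 + 75888) = 22874*101515 = 2322054110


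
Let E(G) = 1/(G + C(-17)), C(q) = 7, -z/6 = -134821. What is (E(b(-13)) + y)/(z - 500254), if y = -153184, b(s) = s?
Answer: -919105/1852032 ≈ -0.49627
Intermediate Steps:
z = 808926 (z = -6*(-134821) = 808926)
E(G) = 1/(7 + G) (E(G) = 1/(G + 7) = 1/(7 + G))
(E(b(-13)) + y)/(z - 500254) = (1/(7 - 13) - 153184)/(808926 - 500254) = (1/(-6) - 153184)/308672 = (-⅙ - 153184)*(1/308672) = -919105/6*1/308672 = -919105/1852032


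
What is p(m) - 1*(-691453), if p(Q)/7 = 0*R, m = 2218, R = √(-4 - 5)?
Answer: 691453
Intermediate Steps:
R = 3*I (R = √(-9) = 3*I ≈ 3.0*I)
p(Q) = 0 (p(Q) = 7*(0*(3*I)) = 7*0 = 0)
p(m) - 1*(-691453) = 0 - 1*(-691453) = 0 + 691453 = 691453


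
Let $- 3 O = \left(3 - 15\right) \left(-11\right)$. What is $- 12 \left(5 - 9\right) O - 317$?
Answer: $-2429$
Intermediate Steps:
$O = -44$ ($O = - \frac{\left(3 - 15\right) \left(-11\right)}{3} = - \frac{\left(-12\right) \left(-11\right)}{3} = \left(- \frac{1}{3}\right) 132 = -44$)
$- 12 \left(5 - 9\right) O - 317 = - 12 \left(5 - 9\right) \left(-44\right) - 317 = \left(-12\right) \left(-4\right) \left(-44\right) - 317 = 48 \left(-44\right) - 317 = -2112 - 317 = -2429$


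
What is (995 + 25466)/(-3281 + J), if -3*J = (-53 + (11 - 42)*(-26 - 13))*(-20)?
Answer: 79383/13277 ≈ 5.9790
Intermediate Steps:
J = 23120/3 (J = -(-53 + (11 - 42)*(-26 - 13))*(-20)/3 = -(-53 - 31*(-39))*(-20)/3 = -(-53 + 1209)*(-20)/3 = -1156*(-20)/3 = -⅓*(-23120) = 23120/3 ≈ 7706.7)
(995 + 25466)/(-3281 + J) = (995 + 25466)/(-3281 + 23120/3) = 26461/(13277/3) = 26461*(3/13277) = 79383/13277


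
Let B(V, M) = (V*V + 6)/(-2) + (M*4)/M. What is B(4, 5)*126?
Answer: -882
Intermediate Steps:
B(V, M) = 1 - V**2/2 (B(V, M) = (V**2 + 6)*(-1/2) + (4*M)/M = (6 + V**2)*(-1/2) + 4 = (-3 - V**2/2) + 4 = 1 - V**2/2)
B(4, 5)*126 = (1 - 1/2*4**2)*126 = (1 - 1/2*16)*126 = (1 - 8)*126 = -7*126 = -882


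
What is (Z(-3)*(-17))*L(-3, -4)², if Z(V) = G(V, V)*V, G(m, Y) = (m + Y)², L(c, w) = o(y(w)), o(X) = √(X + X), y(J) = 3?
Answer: 11016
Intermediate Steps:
o(X) = √2*√X (o(X) = √(2*X) = √2*√X)
L(c, w) = √6 (L(c, w) = √2*√3 = √6)
G(m, Y) = (Y + m)²
Z(V) = 4*V³ (Z(V) = (V + V)²*V = (2*V)²*V = (4*V²)*V = 4*V³)
(Z(-3)*(-17))*L(-3, -4)² = ((4*(-3)³)*(-17))*(√6)² = ((4*(-27))*(-17))*6 = -108*(-17)*6 = 1836*6 = 11016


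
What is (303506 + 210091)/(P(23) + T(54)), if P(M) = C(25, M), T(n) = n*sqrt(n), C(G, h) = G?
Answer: -12839925/156839 + 83202714*sqrt(6)/156839 ≈ 1217.6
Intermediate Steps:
T(n) = n**(3/2)
P(M) = 25
(303506 + 210091)/(P(23) + T(54)) = (303506 + 210091)/(25 + 54**(3/2)) = 513597/(25 + 162*sqrt(6))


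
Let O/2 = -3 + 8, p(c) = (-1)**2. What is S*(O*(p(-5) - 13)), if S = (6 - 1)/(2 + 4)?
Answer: -100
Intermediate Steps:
p(c) = 1
O = 10 (O = 2*(-3 + 8) = 2*5 = 10)
S = 5/6 ≈ 0.83333
S*(O*(p(-5) - 13)) = 5*(10*(1 - 13))/6 = 5*(10*(-12))/6 = (5/6)*(-120) = -100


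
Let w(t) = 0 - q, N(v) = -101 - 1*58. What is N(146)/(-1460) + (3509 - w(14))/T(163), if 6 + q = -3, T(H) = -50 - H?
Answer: -5076133/310980 ≈ -16.323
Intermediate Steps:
q = -9 (q = -6 - 3 = -9)
N(v) = -159 (N(v) = -101 - 58 = -159)
w(t) = 9 (w(t) = 0 - 1*(-9) = 0 + 9 = 9)
N(146)/(-1460) + (3509 - w(14))/T(163) = -159/(-1460) + (3509 - 1*9)/(-50 - 1*163) = -159*(-1/1460) + (3509 - 9)/(-50 - 163) = 159/1460 + 3500/(-213) = 159/1460 + 3500*(-1/213) = 159/1460 - 3500/213 = -5076133/310980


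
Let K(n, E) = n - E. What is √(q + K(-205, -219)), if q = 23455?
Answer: √23469 ≈ 153.20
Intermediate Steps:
√(q + K(-205, -219)) = √(23455 + (-205 - 1*(-219))) = √(23455 + (-205 + 219)) = √(23455 + 14) = √23469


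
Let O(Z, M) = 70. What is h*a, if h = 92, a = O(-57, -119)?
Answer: 6440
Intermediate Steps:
a = 70
h*a = 92*70 = 6440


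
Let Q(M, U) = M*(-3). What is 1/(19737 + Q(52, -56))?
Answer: 1/19581 ≈ 5.1070e-5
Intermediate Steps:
Q(M, U) = -3*M
1/(19737 + Q(52, -56)) = 1/(19737 - 3*52) = 1/(19737 - 156) = 1/19581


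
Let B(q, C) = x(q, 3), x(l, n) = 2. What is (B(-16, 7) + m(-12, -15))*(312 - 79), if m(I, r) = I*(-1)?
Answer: 3262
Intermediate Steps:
m(I, r) = -I
B(q, C) = 2
(B(-16, 7) + m(-12, -15))*(312 - 79) = (2 - 1*(-12))*(312 - 79) = (2 + 12)*233 = 14*233 = 3262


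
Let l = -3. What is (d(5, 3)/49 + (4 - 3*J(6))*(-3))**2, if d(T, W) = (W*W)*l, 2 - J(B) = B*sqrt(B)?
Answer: 42079185/2401 - 28836*sqrt(6)/49 ≈ 16084.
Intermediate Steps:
J(B) = 2 - B**(3/2) (J(B) = 2 - B*sqrt(B) = 2 - B**(3/2))
d(T, W) = -3*W**2 (d(T, W) = (W*W)*(-3) = W**2*(-3) = -3*W**2)
(d(5, 3)/49 + (4 - 3*J(6))*(-3))**2 = (-3*3**2/49 + (4 - 3*(2 - 6**(3/2)))*(-3))**2 = (-3*9*(1/49) + (4 - 3*(2 - 6*sqrt(6)))*(-3))**2 = (-27*1/49 + (4 - 3*(2 - 6*sqrt(6)))*(-3))**2 = (-27/49 + (4 + (-6 + 18*sqrt(6)))*(-3))**2 = (-27/49 + (-2 + 18*sqrt(6))*(-3))**2 = (-27/49 + (6 - 54*sqrt(6)))**2 = (267/49 - 54*sqrt(6))**2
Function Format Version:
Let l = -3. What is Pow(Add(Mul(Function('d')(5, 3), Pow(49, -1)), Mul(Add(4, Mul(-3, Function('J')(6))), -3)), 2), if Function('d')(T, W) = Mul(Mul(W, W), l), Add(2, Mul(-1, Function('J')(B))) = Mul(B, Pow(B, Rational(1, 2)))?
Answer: Add(Rational(42079185, 2401), Mul(Rational(-28836, 49), Pow(6, Rational(1, 2)))) ≈ 16084.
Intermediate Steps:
Function('J')(B) = Add(2, Mul(-1, Pow(B, Rational(3, 2)))) (Function('J')(B) = Add(2, Mul(-1, Mul(B, Pow(B, Rational(1, 2))))) = Add(2, Mul(-1, Pow(B, Rational(3, 2)))))
Function('d')(T, W) = Mul(-3, Pow(W, 2)) (Function('d')(T, W) = Mul(Mul(W, W), -3) = Mul(Pow(W, 2), -3) = Mul(-3, Pow(W, 2)))
Pow(Add(Mul(Function('d')(5, 3), Pow(49, -1)), Mul(Add(4, Mul(-3, Function('J')(6))), -3)), 2) = Pow(Add(Mul(Mul(-3, Pow(3, 2)), Pow(49, -1)), Mul(Add(4, Mul(-3, Add(2, Mul(-1, Pow(6, Rational(3, 2)))))), -3)), 2) = Pow(Add(Mul(Mul(-3, 9), Rational(1, 49)), Mul(Add(4, Mul(-3, Add(2, Mul(-1, Mul(6, Pow(6, Rational(1, 2))))))), -3)), 2) = Pow(Add(Mul(-27, Rational(1, 49)), Mul(Add(4, Mul(-3, Add(2, Mul(-6, Pow(6, Rational(1, 2)))))), -3)), 2) = Pow(Add(Rational(-27, 49), Mul(Add(4, Add(-6, Mul(18, Pow(6, Rational(1, 2))))), -3)), 2) = Pow(Add(Rational(-27, 49), Mul(Add(-2, Mul(18, Pow(6, Rational(1, 2)))), -3)), 2) = Pow(Add(Rational(-27, 49), Add(6, Mul(-54, Pow(6, Rational(1, 2))))), 2) = Pow(Add(Rational(267, 49), Mul(-54, Pow(6, Rational(1, 2)))), 2)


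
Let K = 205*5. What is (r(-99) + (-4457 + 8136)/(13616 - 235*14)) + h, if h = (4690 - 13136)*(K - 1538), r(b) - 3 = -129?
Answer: 44739174751/10326 ≈ 4.3327e+6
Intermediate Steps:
K = 1025
r(b) = -126 (r(b) = 3 - 129 = -126)
h = 4332798 (h = (4690 - 13136)*(1025 - 1538) = -8446*(-513) = 4332798)
(r(-99) + (-4457 + 8136)/(13616 - 235*14)) + h = (-126 + (-4457 + 8136)/(13616 - 235*14)) + 4332798 = (-126 + 3679/(13616 - 3290)) + 4332798 = (-126 + 3679/10326) + 4332798 = -1297397/10326 + 4332798 = 44739174751/10326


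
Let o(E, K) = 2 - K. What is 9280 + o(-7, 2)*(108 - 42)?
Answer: 9280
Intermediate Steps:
9280 + o(-7, 2)*(108 - 42) = 9280 + (2 - 1*2)*(108 - 42) = 9280 + (2 - 2)*66 = 9280 + 0*66 = 9280 + 0 = 9280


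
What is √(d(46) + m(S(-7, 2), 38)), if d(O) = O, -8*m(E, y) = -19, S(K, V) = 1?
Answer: 3*√86/4 ≈ 6.9552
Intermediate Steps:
m(E, y) = 19/8 (m(E, y) = -⅛*(-19) = 19/8)
√(d(46) + m(S(-7, 2), 38)) = √(46 + 19/8) = √(387/8) = 3*√86/4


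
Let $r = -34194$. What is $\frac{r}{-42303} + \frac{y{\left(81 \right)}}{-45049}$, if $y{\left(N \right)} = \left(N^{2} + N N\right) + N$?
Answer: $\frac{327292999}{635235949} \approx 0.51523$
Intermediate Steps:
$y{\left(N \right)} = N + 2 N^{2}$ ($y{\left(N \right)} = \left(N^{2} + N^{2}\right) + N = 2 N^{2} + N = N + 2 N^{2}$)
$\frac{r}{-42303} + \frac{y{\left(81 \right)}}{-45049} = - \frac{34194}{-42303} + \frac{81 \left(1 + 2 \cdot 81\right)}{-45049} = \left(-34194\right) \left(- \frac{1}{42303}\right) + 81 \left(1 + 162\right) \left(- \frac{1}{45049}\right) = \frac{11398}{14101} + 81 \cdot 163 \left(- \frac{1}{45049}\right) = \frac{11398}{14101} + 13203 \left(- \frac{1}{45049}\right) = \frac{11398}{14101} - \frac{13203}{45049} = \frac{327292999}{635235949}$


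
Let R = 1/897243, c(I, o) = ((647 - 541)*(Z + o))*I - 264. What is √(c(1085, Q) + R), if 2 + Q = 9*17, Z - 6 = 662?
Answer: √75829544210479276617/897243 ≈ 9705.3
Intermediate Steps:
Z = 668 (Z = 6 + 662 = 668)
Q = 151 (Q = -2 + 9*17 = -2 + 153 = 151)
c(I, o) = -264 + I*(70808 + 106*o) (c(I, o) = ((647 - 541)*(668 + o))*I - 264 = (106*(668 + o))*I - 264 = (70808 + 106*o)*I - 264 = I*(70808 + 106*o) - 264 = -264 + I*(70808 + 106*o))
R = 1/897243 ≈ 1.1145e-6
√(c(1085, Q) + R) = √((-264 + 70808*1085 + 106*1085*151) + 1/897243) = √((-264 + 76826680 + 17366510) + 1/897243) = √(94192926 + 1/897243) = √(84513943503019/897243) = √75829544210479276617/897243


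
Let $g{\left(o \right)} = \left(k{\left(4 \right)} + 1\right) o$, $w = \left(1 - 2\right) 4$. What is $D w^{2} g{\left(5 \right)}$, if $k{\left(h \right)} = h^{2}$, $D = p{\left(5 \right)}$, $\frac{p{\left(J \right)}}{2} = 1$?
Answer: $2720$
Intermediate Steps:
$p{\left(J \right)} = 2$ ($p{\left(J \right)} = 2 \cdot 1 = 2$)
$D = 2$
$w = -4$ ($w = \left(-1\right) 4 = -4$)
$g{\left(o \right)} = 17 o$ ($g{\left(o \right)} = \left(4^{2} + 1\right) o = \left(16 + 1\right) o = 17 o$)
$D w^{2} g{\left(5 \right)} = 2 \left(-4\right)^{2} \cdot 17 \cdot 5 = 2 \cdot 16 \cdot 85 = 32 \cdot 85 = 2720$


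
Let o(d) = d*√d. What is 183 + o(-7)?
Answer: 183 - 7*I*√7 ≈ 183.0 - 18.52*I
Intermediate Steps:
o(d) = d^(3/2)
183 + o(-7) = 183 + (-7)^(3/2) = 183 - 7*I*√7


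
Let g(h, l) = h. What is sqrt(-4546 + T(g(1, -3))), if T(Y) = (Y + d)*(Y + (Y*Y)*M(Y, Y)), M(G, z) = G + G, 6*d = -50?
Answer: 2*I*sqrt(1142) ≈ 67.587*I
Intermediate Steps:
d = -25/3 (d = (1/6)*(-50) = -25/3 ≈ -8.3333)
M(G, z) = 2*G
T(Y) = (-25/3 + Y)*(Y + 2*Y**3) (T(Y) = (Y - 25/3)*(Y + (Y*Y)*(2*Y)) = (-25/3 + Y)*(Y + Y**2*(2*Y)) = (-25/3 + Y)*(Y + 2*Y**3))
sqrt(-4546 + T(g(1, -3))) = sqrt(-4546 + (1/3)*1*(-25 - 50*1**2 + 3*1 + 6*1**3)) = sqrt(-4546 + (1/3)*1*(-25 - 50*1 + 3 + 6*1)) = sqrt(-4546 + (1/3)*1*(-25 - 50 + 3 + 6)) = sqrt(-4546 + (1/3)*1*(-66)) = sqrt(-4546 - 22) = sqrt(-4568) = 2*I*sqrt(1142)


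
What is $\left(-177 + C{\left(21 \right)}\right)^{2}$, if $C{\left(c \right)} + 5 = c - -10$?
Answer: $22801$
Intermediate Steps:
$C{\left(c \right)} = 5 + c$ ($C{\left(c \right)} = -5 + \left(c - -10\right) = -5 + \left(c + 10\right) = -5 + \left(10 + c\right) = 5 + c$)
$\left(-177 + C{\left(21 \right)}\right)^{2} = \left(-177 + \left(5 + 21\right)\right)^{2} = \left(-177 + 26\right)^{2} = \left(-151\right)^{2} = 22801$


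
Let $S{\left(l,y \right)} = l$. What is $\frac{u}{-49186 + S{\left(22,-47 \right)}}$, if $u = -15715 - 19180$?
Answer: $\frac{34895}{49164} \approx 0.70977$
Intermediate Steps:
$u = -34895$ ($u = -15715 - 19180 = -34895$)
$\frac{u}{-49186 + S{\left(22,-47 \right)}} = - \frac{34895}{-49186 + 22} = - \frac{34895}{-49164} = \left(-34895\right) \left(- \frac{1}{49164}\right) = \frac{34895}{49164}$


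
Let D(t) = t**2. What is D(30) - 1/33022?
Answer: 29719799/33022 ≈ 900.00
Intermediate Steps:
D(30) - 1/33022 = 30**2 - 1/33022 = 900 - 1*1/33022 = 900 - 1/33022 = 29719799/33022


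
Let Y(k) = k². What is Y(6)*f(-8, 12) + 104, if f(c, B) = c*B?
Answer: -3352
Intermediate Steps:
f(c, B) = B*c
Y(6)*f(-8, 12) + 104 = 6²*(12*(-8)) + 104 = 36*(-96) + 104 = -3456 + 104 = -3352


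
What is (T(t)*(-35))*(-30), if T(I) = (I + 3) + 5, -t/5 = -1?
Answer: 13650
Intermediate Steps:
t = 5 (t = -5*(-1) = 5)
T(I) = 8 + I (T(I) = (3 + I) + 5 = 8 + I)
(T(t)*(-35))*(-30) = ((8 + 5)*(-35))*(-30) = (13*(-35))*(-30) = -455*(-30) = 13650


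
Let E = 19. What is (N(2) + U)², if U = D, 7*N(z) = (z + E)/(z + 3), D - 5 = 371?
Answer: 3545689/25 ≈ 1.4183e+5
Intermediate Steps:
D = 376 (D = 5 + 371 = 376)
N(z) = (19 + z)/(7*(3 + z)) (N(z) = ((z + 19)/(z + 3))/7 = ((19 + z)/(3 + z))/7 = (19 + z)/(7*(3 + z)))
U = 376
(N(2) + U)² = ((19 + 2)/(7*(3 + 2)) + 376)² = ((⅐)*21/5 + 376)² = ((⅐)*(⅕)*21 + 376)² = (⅗ + 376)² = (1883/5)² = 3545689/25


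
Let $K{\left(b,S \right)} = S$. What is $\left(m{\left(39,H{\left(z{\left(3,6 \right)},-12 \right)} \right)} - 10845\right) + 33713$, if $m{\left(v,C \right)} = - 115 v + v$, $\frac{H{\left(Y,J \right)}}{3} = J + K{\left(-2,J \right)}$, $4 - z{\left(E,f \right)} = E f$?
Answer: $18422$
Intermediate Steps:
$z{\left(E,f \right)} = 4 - E f$
$H{\left(Y,J \right)} = 6 J$ ($H{\left(Y,J \right)} = 3 \left(J + J\right) = 3 \cdot 2 J = 6 J$)
$m{\left(v,C \right)} = - 114 v$
$\left(m{\left(39,H{\left(z{\left(3,6 \right)},-12 \right)} \right)} - 10845\right) + 33713 = \left(\left(-114\right) 39 - 10845\right) + 33713 = \left(-4446 - 10845\right) + 33713 = -15291 + 33713 = 18422$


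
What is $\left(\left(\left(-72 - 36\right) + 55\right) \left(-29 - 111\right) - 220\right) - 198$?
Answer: $7002$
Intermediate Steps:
$\left(\left(\left(-72 - 36\right) + 55\right) \left(-29 - 111\right) - 220\right) - 198 = \left(\left(-108 + 55\right) \left(-140\right) - 220\right) - 198 = \left(\left(-53\right) \left(-140\right) - 220\right) - 198 = \left(7420 - 220\right) - 198 = 7200 - 198 = 7002$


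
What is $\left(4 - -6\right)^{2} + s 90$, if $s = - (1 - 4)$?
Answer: $370$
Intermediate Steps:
$s = 3$ ($s = \left(-1\right) \left(-3\right) = 3$)
$\left(4 - -6\right)^{2} + s 90 = \left(4 - -6\right)^{2} + 3 \cdot 90 = \left(4 + 6\right)^{2} + 270 = 10^{2} + 270 = 100 + 270 = 370$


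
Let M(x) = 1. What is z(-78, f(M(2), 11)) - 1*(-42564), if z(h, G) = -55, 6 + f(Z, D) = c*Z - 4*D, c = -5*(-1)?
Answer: 42509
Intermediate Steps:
c = 5
f(Z, D) = -6 - 4*D + 5*Z (f(Z, D) = -6 + (5*Z - 4*D) = -6 + (-4*D + 5*Z) = -6 - 4*D + 5*Z)
z(-78, f(M(2), 11)) - 1*(-42564) = -55 - 1*(-42564) = -55 + 42564 = 42509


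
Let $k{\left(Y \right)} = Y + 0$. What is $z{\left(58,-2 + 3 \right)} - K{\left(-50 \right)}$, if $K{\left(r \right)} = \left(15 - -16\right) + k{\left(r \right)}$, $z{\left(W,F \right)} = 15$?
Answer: $34$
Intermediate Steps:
$k{\left(Y \right)} = Y$
$K{\left(r \right)} = 31 + r$ ($K{\left(r \right)} = \left(15 - -16\right) + r = \left(15 + 16\right) + r = 31 + r$)
$z{\left(58,-2 + 3 \right)} - K{\left(-50 \right)} = 15 - \left(31 - 50\right) = 15 - -19 = 15 + 19 = 34$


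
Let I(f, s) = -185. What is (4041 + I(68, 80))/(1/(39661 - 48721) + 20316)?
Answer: 34935360/184062959 ≈ 0.18980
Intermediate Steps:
(4041 + I(68, 80))/(1/(39661 - 48721) + 20316) = (4041 - 185)/(1/(39661 - 48721) + 20316) = 3856/(1/(-9060) + 20316) = 3856/(-1/9060 + 20316) = 3856/(184062959/9060) = 3856*(9060/184062959) = 34935360/184062959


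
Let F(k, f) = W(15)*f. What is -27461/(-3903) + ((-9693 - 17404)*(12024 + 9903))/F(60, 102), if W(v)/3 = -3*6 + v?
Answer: 257668417895/398106 ≈ 6.4724e+5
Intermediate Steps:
W(v) = -54 + 3*v (W(v) = 3*(-3*6 + v) = 3*(-18 + v) = -54 + 3*v)
F(k, f) = -9*f (F(k, f) = (-54 + 3*15)*f = (-54 + 45)*f = -9*f)
-27461/(-3903) + ((-9693 - 17404)*(12024 + 9903))/F(60, 102) = -27461/(-3903) + ((-9693 - 17404)*(12024 + 9903))/((-9*102)) = -27461*(-1/3903) - 27097*21927/(-918) = 27461/3903 - 594155919*(-1/918) = 27461/3903 + 198051973/306 = 257668417895/398106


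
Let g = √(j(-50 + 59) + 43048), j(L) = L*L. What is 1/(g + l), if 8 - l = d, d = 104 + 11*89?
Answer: -25/25872 - √43129/1112496 ≈ -0.0011530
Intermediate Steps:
d = 1083 (d = 104 + 979 = 1083)
j(L) = L²
l = -1075 (l = 8 - 1*1083 = 8 - 1083 = -1075)
g = √43129 (g = √((-50 + 59)² + 43048) = √(9² + 43048) = √(81 + 43048) = √43129 ≈ 207.68)
1/(g + l) = 1/(√43129 - 1075) = 1/(-1075 + √43129)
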